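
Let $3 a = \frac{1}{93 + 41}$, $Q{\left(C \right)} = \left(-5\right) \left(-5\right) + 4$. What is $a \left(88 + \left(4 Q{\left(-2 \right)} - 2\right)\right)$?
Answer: $\frac{101}{201} \approx 0.50249$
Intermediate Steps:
$Q{\left(C \right)} = 29$ ($Q{\left(C \right)} = 25 + 4 = 29$)
$a = \frac{1}{402}$ ($a = \frac{1}{3 \left(93 + 41\right)} = \frac{1}{3 \cdot 134} = \frac{1}{3} \cdot \frac{1}{134} = \frac{1}{402} \approx 0.0024876$)
$a \left(88 + \left(4 Q{\left(-2 \right)} - 2\right)\right) = \frac{88 + \left(4 \cdot 29 - 2\right)}{402} = \frac{88 + \left(116 - 2\right)}{402} = \frac{88 + 114}{402} = \frac{1}{402} \cdot 202 = \frac{101}{201}$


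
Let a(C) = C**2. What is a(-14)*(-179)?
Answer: -35084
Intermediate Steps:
a(-14)*(-179) = (-14)**2*(-179) = 196*(-179) = -35084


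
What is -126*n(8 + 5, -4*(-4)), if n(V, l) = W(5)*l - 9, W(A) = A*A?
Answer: -49266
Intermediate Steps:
W(A) = A²
n(V, l) = -9 + 25*l (n(V, l) = 5²*l - 9 = 25*l - 9 = -9 + 25*l)
-126*n(8 + 5, -4*(-4)) = -126*(-9 + 25*(-4*(-4))) = -126*(-9 + 25*16) = -126*(-9 + 400) = -126*391 = -49266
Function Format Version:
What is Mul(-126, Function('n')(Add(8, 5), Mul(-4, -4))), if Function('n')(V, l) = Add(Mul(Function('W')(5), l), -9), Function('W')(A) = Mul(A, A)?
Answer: -49266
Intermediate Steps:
Function('W')(A) = Pow(A, 2)
Function('n')(V, l) = Add(-9, Mul(25, l)) (Function('n')(V, l) = Add(Mul(Pow(5, 2), l), -9) = Add(Mul(25, l), -9) = Add(-9, Mul(25, l)))
Mul(-126, Function('n')(Add(8, 5), Mul(-4, -4))) = Mul(-126, Add(-9, Mul(25, Mul(-4, -4)))) = Mul(-126, Add(-9, Mul(25, 16))) = Mul(-126, Add(-9, 400)) = Mul(-126, 391) = -49266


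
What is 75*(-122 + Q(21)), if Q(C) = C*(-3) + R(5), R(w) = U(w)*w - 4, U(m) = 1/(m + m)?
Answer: -28275/2 ≈ -14138.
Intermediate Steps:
U(m) = 1/(2*m)
R(w) = -7/2 (R(w) = (1/(2*w))*w - 4 = 1/2 - 4 = -7/2)
Q(C) = -7/2 - 3*C (Q(C) = C*(-3) - 7/2 = -3*C - 7/2 = -7/2 - 3*C)
75*(-122 + Q(21)) = 75*(-122 + (-7/2 - 3*21)) = 75*(-122 + (-7/2 - 63)) = 75*(-122 - 133/2) = 75*(-377/2) = -28275/2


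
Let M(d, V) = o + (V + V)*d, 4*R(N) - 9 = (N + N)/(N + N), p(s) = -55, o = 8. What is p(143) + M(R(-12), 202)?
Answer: 963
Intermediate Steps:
R(N) = 5/2 (R(N) = 9/4 + ((N + N)/(N + N))/4 = 9/4 + ((2*N)/((2*N)))/4 = 9/4 + ((2*N)*(1/(2*N)))/4 = 9/4 + (¼)*1 = 9/4 + ¼ = 5/2)
M(d, V) = 8 + 2*V*d (M(d, V) = 8 + (V + V)*d = 8 + (2*V)*d = 8 + 2*V*d)
p(143) + M(R(-12), 202) = -55 + (8 + 2*202*(5/2)) = -55 + (8 + 1010) = -55 + 1018 = 963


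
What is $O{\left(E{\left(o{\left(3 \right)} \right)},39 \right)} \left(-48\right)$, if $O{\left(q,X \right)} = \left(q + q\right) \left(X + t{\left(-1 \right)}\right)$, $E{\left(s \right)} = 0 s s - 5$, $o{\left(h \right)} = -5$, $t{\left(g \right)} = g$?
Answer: $18240$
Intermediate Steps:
$E{\left(s \right)} = -5$ ($E{\left(s \right)} = 0 s - 5 = 0 - 5 = -5$)
$O{\left(q,X \right)} = 2 q \left(-1 + X\right)$ ($O{\left(q,X \right)} = \left(q + q\right) \left(X - 1\right) = 2 q \left(-1 + X\right)$)
$O{\left(E{\left(o{\left(3 \right)} \right)},39 \right)} \left(-48\right) = 2 \left(-5\right) \left(-1 + 39\right) \left(-48\right) = 2 \left(-5\right) 38 \left(-48\right) = \left(-380\right) \left(-48\right) = 18240$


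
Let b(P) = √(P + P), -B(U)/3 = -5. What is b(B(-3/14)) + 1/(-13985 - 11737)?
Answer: -1/25722 + √30 ≈ 5.4772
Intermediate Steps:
B(U) = 15 (B(U) = -3*(-5) = 15)
b(P) = √2*√P (b(P) = √(2*P) = √2*√P)
b(B(-3/14)) + 1/(-13985 - 11737) = √2*√15 + 1/(-13985 - 11737) = √30 + 1/(-25722) = √30 - 1/25722 = -1/25722 + √30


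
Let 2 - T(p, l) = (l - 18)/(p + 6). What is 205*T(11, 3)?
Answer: 10045/17 ≈ 590.88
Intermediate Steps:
T(p, l) = 2 - (-18 + l)/(6 + p) (T(p, l) = 2 - (l - 18)/(p + 6) = 2 - (-18 + l)/(6 + p))
205*T(11, 3) = 205*((30 - 1*3 + 2*11)/(6 + 11)) = 205*((30 - 3 + 22)/17) = 205*((1/17)*49) = 205*(49/17) = 10045/17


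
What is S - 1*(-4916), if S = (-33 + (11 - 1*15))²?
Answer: 6285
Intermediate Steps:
S = 1369 (S = (-33 + (11 - 15))² = (-33 - 4)² = (-37)² = 1369)
S - 1*(-4916) = 1369 - 1*(-4916) = 1369 + 4916 = 6285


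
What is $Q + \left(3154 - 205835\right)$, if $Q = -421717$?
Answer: $-624398$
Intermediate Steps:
$Q + \left(3154 - 205835\right) = -421717 + \left(3154 - 205835\right) = -421717 - 202681 = -624398$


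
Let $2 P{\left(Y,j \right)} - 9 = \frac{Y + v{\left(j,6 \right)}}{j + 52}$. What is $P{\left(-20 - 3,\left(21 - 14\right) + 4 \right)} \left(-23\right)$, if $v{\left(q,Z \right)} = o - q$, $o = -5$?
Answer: $- \frac{2024}{21} \approx -96.381$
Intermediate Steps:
$v{\left(q,Z \right)} = -5 - q$
$P{\left(Y,j \right)} = \frac{9}{2} + \frac{-5 + Y - j}{2 \left(52 + j\right)}$ ($P{\left(Y,j \right)} = \frac{9}{2} + \frac{\left(Y - \left(5 + j\right)\right) \frac{1}{j + 52}}{2} = \frac{9}{2} + \frac{\left(-5 + Y - j\right) \frac{1}{52 + j}}{2} = \frac{9}{2} + \frac{\frac{1}{52 + j} \left(-5 + Y - j\right)}{2} = \frac{9}{2} + \frac{-5 + Y - j}{2 \left(52 + j\right)}$)
$P{\left(-20 - 3,\left(21 - 14\right) + 4 \right)} \left(-23\right) = \frac{463 - 23 + 8 \left(\left(21 - 14\right) + 4\right)}{2 \left(52 + \left(\left(21 - 14\right) + 4\right)\right)} \left(-23\right) = \frac{463 - 23 + 8 \left(7 + 4\right)}{2 \left(52 + \left(7 + 4\right)\right)} \left(-23\right) = \frac{463 - 23 + 8 \cdot 11}{2 \left(52 + 11\right)} \left(-23\right) = \frac{463 - 23 + 88}{2 \cdot 63} \left(-23\right) = \frac{1}{2} \cdot \frac{1}{63} \cdot 528 \left(-23\right) = \frac{88}{21} \left(-23\right) = - \frac{2024}{21}$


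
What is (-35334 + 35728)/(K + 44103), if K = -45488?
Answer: -394/1385 ≈ -0.28448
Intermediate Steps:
(-35334 + 35728)/(K + 44103) = (-35334 + 35728)/(-45488 + 44103) = 394/(-1385) = 394*(-1/1385) = -394/1385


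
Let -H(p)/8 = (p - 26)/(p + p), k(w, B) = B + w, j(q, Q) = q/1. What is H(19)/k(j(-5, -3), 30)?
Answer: 28/475 ≈ 0.058947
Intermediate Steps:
j(q, Q) = q (j(q, Q) = q*1 = q)
H(p) = -4*(-26 + p)/p (H(p) = -8*(p - 26)/(p + p) = -8*(-26 + p)/(2*p) = -8*(-26 + p)*1/(2*p) = -4*(-26 + p)/p)
H(19)/k(j(-5, -3), 30) = (-4 + 104/19)/(30 - 5) = (-4 + 104*(1/19))/25 = (-4 + 104/19)*(1/25) = (28/19)*(1/25) = 28/475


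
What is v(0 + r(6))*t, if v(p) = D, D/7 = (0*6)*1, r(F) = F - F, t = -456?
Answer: 0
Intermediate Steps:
r(F) = 0
D = 0 (D = 7*((0*6)*1) = 7*(0*1) = 7*0 = 0)
v(p) = 0
v(0 + r(6))*t = 0*(-456) = 0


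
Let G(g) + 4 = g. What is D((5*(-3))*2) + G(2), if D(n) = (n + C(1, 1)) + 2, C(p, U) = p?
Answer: -29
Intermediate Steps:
G(g) = -4 + g
D(n) = 3 + n (D(n) = (n + 1) + 2 = (1 + n) + 2 = 3 + n)
D((5*(-3))*2) + G(2) = (3 + (5*(-3))*2) + (-4 + 2) = (3 - 15*2) - 2 = (3 - 30) - 2 = -27 - 2 = -29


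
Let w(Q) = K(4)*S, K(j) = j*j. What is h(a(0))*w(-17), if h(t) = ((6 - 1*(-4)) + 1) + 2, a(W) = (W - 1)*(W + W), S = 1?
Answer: 208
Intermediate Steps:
a(W) = 2*W*(-1 + W) (a(W) = (-1 + W)*(2*W) = 2*W*(-1 + W))
K(j) = j²
w(Q) = 16 (w(Q) = 4²*1 = 16*1 = 16)
h(t) = 13 (h(t) = ((6 + 4) + 1) + 2 = (10 + 1) + 2 = 11 + 2 = 13)
h(a(0))*w(-17) = 13*16 = 208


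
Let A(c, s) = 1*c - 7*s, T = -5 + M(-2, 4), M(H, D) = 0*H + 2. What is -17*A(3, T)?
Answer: -408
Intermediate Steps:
M(H, D) = 2 (M(H, D) = 0 + 2 = 2)
T = -3 (T = -5 + 2 = -3)
A(c, s) = c - 7*s
-17*A(3, T) = -17*(3 - 7*(-3)) = -17*(3 + 21) = -17*24 = -408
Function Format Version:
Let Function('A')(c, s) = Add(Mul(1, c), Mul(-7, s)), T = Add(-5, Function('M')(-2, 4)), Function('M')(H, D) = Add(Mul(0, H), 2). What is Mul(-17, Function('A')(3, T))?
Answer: -408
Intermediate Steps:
Function('M')(H, D) = 2 (Function('M')(H, D) = Add(0, 2) = 2)
T = -3 (T = Add(-5, 2) = -3)
Function('A')(c, s) = Add(c, Mul(-7, s))
Mul(-17, Function('A')(3, T)) = Mul(-17, Add(3, Mul(-7, -3))) = Mul(-17, Add(3, 21)) = Mul(-17, 24) = -408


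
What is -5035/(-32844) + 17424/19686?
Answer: 6582283/6338892 ≈ 1.0384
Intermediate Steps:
-5035/(-32844) + 17424/19686 = -5035*(-1/32844) + 17424*(1/19686) = 5035/32844 + 2904/3281 = 6582283/6338892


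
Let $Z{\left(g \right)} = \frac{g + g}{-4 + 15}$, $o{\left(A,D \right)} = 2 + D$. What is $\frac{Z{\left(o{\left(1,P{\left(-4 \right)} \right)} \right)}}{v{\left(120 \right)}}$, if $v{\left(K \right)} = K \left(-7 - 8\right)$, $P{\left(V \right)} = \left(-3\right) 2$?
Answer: $\frac{1}{2475} \approx 0.00040404$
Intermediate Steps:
$P{\left(V \right)} = -6$
$v{\left(K \right)} = - 15 K$ ($v{\left(K \right)} = K \left(-15\right) = - 15 K$)
$Z{\left(g \right)} = \frac{2 g}{11}$
$\frac{Z{\left(o{\left(1,P{\left(-4 \right)} \right)} \right)}}{v{\left(120 \right)}} = \frac{\frac{2}{11} \left(2 - 6\right)}{\left(-15\right) 120} = \frac{\frac{2}{11} \left(-4\right)}{-1800} = \left(- \frac{8}{11}\right) \left(- \frac{1}{1800}\right) = \frac{1}{2475}$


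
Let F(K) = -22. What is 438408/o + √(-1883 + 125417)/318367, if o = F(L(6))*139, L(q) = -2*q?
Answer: -219204/1529 + 3*√13726/318367 ≈ -143.36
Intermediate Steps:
o = -3058 (o = -22*139 = -3058)
438408/o + √(-1883 + 125417)/318367 = 438408/(-3058) + √(-1883 + 125417)/318367 = 438408*(-1/3058) + √123534*(1/318367) = -219204/1529 + (3*√13726)*(1/318367) = -219204/1529 + 3*√13726/318367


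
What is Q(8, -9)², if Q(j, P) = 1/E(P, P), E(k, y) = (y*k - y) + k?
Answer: 1/6561 ≈ 0.00015242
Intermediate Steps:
E(k, y) = k - y + k*y (E(k, y) = (k*y - y) + k = (-y + k*y) + k = k - y + k*y)
Q(j, P) = P⁻² (Q(j, P) = 1/(P - P + P*P) = 1/(P - P + P²) = 1/(P²) = P⁻²)
Q(8, -9)² = ((-9)⁻²)² = (1/81)² = 1/6561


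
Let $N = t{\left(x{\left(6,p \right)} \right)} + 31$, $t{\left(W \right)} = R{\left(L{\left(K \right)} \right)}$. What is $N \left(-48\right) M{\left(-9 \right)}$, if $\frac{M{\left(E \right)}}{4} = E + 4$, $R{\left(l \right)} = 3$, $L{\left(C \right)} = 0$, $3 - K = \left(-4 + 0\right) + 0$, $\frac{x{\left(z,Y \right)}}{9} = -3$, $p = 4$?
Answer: $32640$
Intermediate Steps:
$x{\left(z,Y \right)} = -27$ ($x{\left(z,Y \right)} = 9 \left(-3\right) = -27$)
$K = 7$ ($K = 3 - \left(\left(-4 + 0\right) + 0\right) = 3 - \left(-4 + 0\right) = 3 - -4 = 3 + 4 = 7$)
$t{\left(W \right)} = 3$
$M{\left(E \right)} = 16 + 4 E$ ($M{\left(E \right)} = 4 \left(E + 4\right) = 4 \left(4 + E\right) = 16 + 4 E$)
$N = 34$ ($N = 3 + 31 = 34$)
$N \left(-48\right) M{\left(-9 \right)} = 34 \left(-48\right) \left(16 + 4 \left(-9\right)\right) = - 1632 \left(16 - 36\right) = \left(-1632\right) \left(-20\right) = 32640$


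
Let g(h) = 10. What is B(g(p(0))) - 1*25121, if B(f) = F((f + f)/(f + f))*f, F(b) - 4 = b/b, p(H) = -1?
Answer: -25071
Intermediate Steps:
F(b) = 5 (F(b) = 4 + b/b = 4 + 1 = 5)
B(f) = 5*f
B(g(p(0))) - 1*25121 = 5*10 - 1*25121 = 50 - 25121 = -25071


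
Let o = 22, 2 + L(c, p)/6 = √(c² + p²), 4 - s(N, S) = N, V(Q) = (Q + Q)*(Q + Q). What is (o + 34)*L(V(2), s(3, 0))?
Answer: -672 + 336*√257 ≈ 4714.5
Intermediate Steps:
V(Q) = 4*Q² (V(Q) = (2*Q)*(2*Q) = 4*Q²)
s(N, S) = 4 - N
L(c, p) = -12 + 6*√(c² + p²)
(o + 34)*L(V(2), s(3, 0)) = (22 + 34)*(-12 + 6*√((4*2²)² + (4 - 1*3)²)) = 56*(-12 + 6*√((4*4)² + (4 - 3)²)) = 56*(-12 + 6*√(16² + 1²)) = 56*(-12 + 6*√(256 + 1)) = 56*(-12 + 6*√257) = -672 + 336*√257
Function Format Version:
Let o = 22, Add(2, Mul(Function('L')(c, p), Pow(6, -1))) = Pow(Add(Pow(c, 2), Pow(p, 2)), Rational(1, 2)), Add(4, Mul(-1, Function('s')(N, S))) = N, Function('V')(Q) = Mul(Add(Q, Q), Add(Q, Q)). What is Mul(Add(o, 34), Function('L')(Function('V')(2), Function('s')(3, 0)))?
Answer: Add(-672, Mul(336, Pow(257, Rational(1, 2)))) ≈ 4714.5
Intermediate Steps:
Function('V')(Q) = Mul(4, Pow(Q, 2)) (Function('V')(Q) = Mul(Mul(2, Q), Mul(2, Q)) = Mul(4, Pow(Q, 2)))
Function('s')(N, S) = Add(4, Mul(-1, N))
Function('L')(c, p) = Add(-12, Mul(6, Pow(Add(Pow(c, 2), Pow(p, 2)), Rational(1, 2))))
Mul(Add(o, 34), Function('L')(Function('V')(2), Function('s')(3, 0))) = Mul(Add(22, 34), Add(-12, Mul(6, Pow(Add(Pow(Mul(4, Pow(2, 2)), 2), Pow(Add(4, Mul(-1, 3)), 2)), Rational(1, 2))))) = Mul(56, Add(-12, Mul(6, Pow(Add(Pow(Mul(4, 4), 2), Pow(Add(4, -3), 2)), Rational(1, 2))))) = Mul(56, Add(-12, Mul(6, Pow(Add(Pow(16, 2), Pow(1, 2)), Rational(1, 2))))) = Mul(56, Add(-12, Mul(6, Pow(Add(256, 1), Rational(1, 2))))) = Mul(56, Add(-12, Mul(6, Pow(257, Rational(1, 2))))) = Add(-672, Mul(336, Pow(257, Rational(1, 2))))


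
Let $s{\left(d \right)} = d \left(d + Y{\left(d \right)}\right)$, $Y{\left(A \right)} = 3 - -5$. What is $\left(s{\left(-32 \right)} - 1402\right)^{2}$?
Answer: $401956$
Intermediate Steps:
$Y{\left(A \right)} = 8$ ($Y{\left(A \right)} = 3 + 5 = 8$)
$s{\left(d \right)} = d \left(8 + d\right)$ ($s{\left(d \right)} = d \left(d + 8\right) = d \left(8 + d\right)$)
$\left(s{\left(-32 \right)} - 1402\right)^{2} = \left(- 32 \left(8 - 32\right) - 1402\right)^{2} = \left(\left(-32\right) \left(-24\right) - 1402\right)^{2} = \left(768 - 1402\right)^{2} = \left(-634\right)^{2} = 401956$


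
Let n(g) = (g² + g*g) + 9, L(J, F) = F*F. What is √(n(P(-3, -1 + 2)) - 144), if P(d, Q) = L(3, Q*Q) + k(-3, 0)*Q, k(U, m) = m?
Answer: I*√133 ≈ 11.533*I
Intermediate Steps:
L(J, F) = F²
P(d, Q) = Q⁴ (P(d, Q) = (Q*Q)² + 0*Q = (Q²)² + 0 = Q⁴ + 0 = Q⁴)
n(g) = 9 + 2*g² (n(g) = (g² + g²) + 9 = 2*g² + 9 = 9 + 2*g²)
√(n(P(-3, -1 + 2)) - 144) = √((9 + 2*((-1 + 2)⁴)²) - 144) = √((9 + 2*(1⁴)²) - 144) = √((9 + 2*1²) - 144) = √((9 + 2*1) - 144) = √((9 + 2) - 144) = √(11 - 144) = √(-133) = I*√133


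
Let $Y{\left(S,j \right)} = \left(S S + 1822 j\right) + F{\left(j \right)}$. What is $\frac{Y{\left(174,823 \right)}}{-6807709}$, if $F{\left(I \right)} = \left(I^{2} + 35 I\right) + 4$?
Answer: $- \frac{2235920}{6807709} \approx -0.32844$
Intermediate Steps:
$F{\left(I \right)} = 4 + I^{2} + 35 I$
$Y{\left(S,j \right)} = 4 + S^{2} + j^{2} + 1857 j$ ($Y{\left(S,j \right)} = \left(S S + 1822 j\right) + \left(4 + j^{2} + 35 j\right) = \left(S^{2} + 1822 j\right) + \left(4 + j^{2} + 35 j\right) = 4 + S^{2} + j^{2} + 1857 j$)
$\frac{Y{\left(174,823 \right)}}{-6807709} = \frac{4 + 174^{2} + 823^{2} + 1857 \cdot 823}{-6807709} = \left(4 + 30276 + 677329 + 1528311\right) \left(- \frac{1}{6807709}\right) = 2235920 \left(- \frac{1}{6807709}\right) = - \frac{2235920}{6807709}$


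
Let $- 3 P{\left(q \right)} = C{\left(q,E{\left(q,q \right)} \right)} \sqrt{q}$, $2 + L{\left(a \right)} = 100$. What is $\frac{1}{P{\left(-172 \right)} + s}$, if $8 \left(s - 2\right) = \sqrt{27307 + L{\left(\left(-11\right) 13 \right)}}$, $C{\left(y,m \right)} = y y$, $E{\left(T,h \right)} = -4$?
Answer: $\frac{24}{48 + 9 \sqrt{3045} - 473344 i \sqrt{43}} \approx 1.3567 \cdot 10^{-9} + 7.7321 \cdot 10^{-6} i$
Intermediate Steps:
$C{\left(y,m \right)} = y^{2}$
$L{\left(a \right)} = 98$ ($L{\left(a \right)} = -2 + 100 = 98$)
$P{\left(q \right)} = - \frac{q^{\frac{5}{2}}}{3}$ ($P{\left(q \right)} = - \frac{q^{2} \sqrt{q}}{3} = - \frac{q^{\frac{5}{2}}}{3}$)
$s = 2 + \frac{3 \sqrt{3045}}{8}$ ($s = 2 + \frac{\sqrt{27307 + 98}}{8} = 2 + \frac{\sqrt{27405}}{8} = 2 + \frac{3 \sqrt{3045}}{8} \approx 22.693$)
$\frac{1}{P{\left(-172 \right)} + s} = \frac{1}{- \frac{\left(-172\right)^{\frac{5}{2}}}{3} + \left(2 + \frac{3 \sqrt{3045}}{8}\right)} = \frac{1}{- \frac{59168 i \sqrt{43}}{3} + \left(2 + \frac{3 \sqrt{3045}}{8}\right)} = \frac{1}{2 + \frac{3 \sqrt{3045}}{8} - \frac{59168 i \sqrt{43}}{3}}$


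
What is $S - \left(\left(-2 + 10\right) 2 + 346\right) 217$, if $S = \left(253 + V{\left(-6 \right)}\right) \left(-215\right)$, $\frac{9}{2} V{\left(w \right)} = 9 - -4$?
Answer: $- \frac{1202131}{9} \approx -1.3357 \cdot 10^{5}$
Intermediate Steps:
$V{\left(w \right)} = \frac{26}{9}$ ($V{\left(w \right)} = \frac{2 \left(9 - -4\right)}{9} = \frac{2 \left(9 + 4\right)}{9} = \frac{2}{9} \cdot 13 = \frac{26}{9}$)
$S = - \frac{495145}{9}$ ($S = \left(253 + \frac{26}{9}\right) \left(-215\right) = \frac{2303}{9} \left(-215\right) = - \frac{495145}{9} \approx -55016.0$)
$S - \left(\left(-2 + 10\right) 2 + 346\right) 217 = - \frac{495145}{9} - \left(\left(-2 + 10\right) 2 + 346\right) 217 = - \frac{495145}{9} - \left(8 \cdot 2 + 346\right) 217 = - \frac{495145}{9} - \left(16 + 346\right) 217 = - \frac{495145}{9} - 362 \cdot 217 = - \frac{495145}{9} - 78554 = - \frac{1202131}{9}$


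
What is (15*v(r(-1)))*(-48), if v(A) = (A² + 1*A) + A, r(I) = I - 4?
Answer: -10800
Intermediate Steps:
r(I) = -4 + I
v(A) = A² + 2*A (v(A) = (A² + A) + A = (A + A²) + A = A² + 2*A)
(15*v(r(-1)))*(-48) = (15*((-4 - 1)*(2 + (-4 - 1))))*(-48) = (15*(-5*(2 - 5)))*(-48) = (15*(-5*(-3)))*(-48) = (15*15)*(-48) = 225*(-48) = -10800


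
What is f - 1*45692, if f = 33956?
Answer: -11736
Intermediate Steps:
f - 1*45692 = 33956 - 1*45692 = 33956 - 45692 = -11736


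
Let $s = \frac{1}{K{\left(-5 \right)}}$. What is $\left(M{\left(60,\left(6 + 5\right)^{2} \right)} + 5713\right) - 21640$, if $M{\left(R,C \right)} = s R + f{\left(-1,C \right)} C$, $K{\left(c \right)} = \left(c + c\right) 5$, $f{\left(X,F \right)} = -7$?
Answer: $- \frac{83876}{5} \approx -16775.0$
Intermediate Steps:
$K{\left(c \right)} = 10 c$ ($K{\left(c \right)} = 2 c 5 = 10 c$)
$s = - \frac{1}{50}$ ($s = \frac{1}{10 \left(-5\right)} = \frac{1}{-50} = - \frac{1}{50} \approx -0.02$)
$M{\left(R,C \right)} = - 7 C - \frac{R}{50}$ ($M{\left(R,C \right)} = - \frac{R}{50} - 7 C = - 7 C - \frac{R}{50}$)
$\left(M{\left(60,\left(6 + 5\right)^{2} \right)} + 5713\right) - 21640 = \left(\left(- 7 \left(6 + 5\right)^{2} - \frac{6}{5}\right) + 5713\right) - 21640 = \left(\left(- 7 \cdot 11^{2} - \frac{6}{5}\right) + 5713\right) - 21640 = \left(\left(\left(-7\right) 121 - \frac{6}{5}\right) + 5713\right) - 21640 = \left(\left(-847 - \frac{6}{5}\right) + 5713\right) - 21640 = \left(- \frac{4241}{5} + 5713\right) - 21640 = \frac{24324}{5} - 21640 = - \frac{83876}{5}$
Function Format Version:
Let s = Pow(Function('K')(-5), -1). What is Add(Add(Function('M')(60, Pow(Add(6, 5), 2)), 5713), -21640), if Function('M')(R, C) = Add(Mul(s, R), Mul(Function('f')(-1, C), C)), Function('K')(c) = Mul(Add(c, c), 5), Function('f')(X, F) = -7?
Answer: Rational(-83876, 5) ≈ -16775.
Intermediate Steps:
Function('K')(c) = Mul(10, c) (Function('K')(c) = Mul(Mul(2, c), 5) = Mul(10, c))
s = Rational(-1, 50) (s = Pow(Mul(10, -5), -1) = Pow(-50, -1) = Rational(-1, 50) ≈ -0.020000)
Function('M')(R, C) = Add(Mul(-7, C), Mul(Rational(-1, 50), R)) (Function('M')(R, C) = Add(Mul(Rational(-1, 50), R), Mul(-7, C)) = Add(Mul(-7, C), Mul(Rational(-1, 50), R)))
Add(Add(Function('M')(60, Pow(Add(6, 5), 2)), 5713), -21640) = Add(Add(Add(Mul(-7, Pow(Add(6, 5), 2)), Mul(Rational(-1, 50), 60)), 5713), -21640) = Add(Add(Add(Mul(-7, Pow(11, 2)), Rational(-6, 5)), 5713), -21640) = Add(Add(Add(Mul(-7, 121), Rational(-6, 5)), 5713), -21640) = Add(Add(Add(-847, Rational(-6, 5)), 5713), -21640) = Add(Add(Rational(-4241, 5), 5713), -21640) = Add(Rational(24324, 5), -21640) = Rational(-83876, 5)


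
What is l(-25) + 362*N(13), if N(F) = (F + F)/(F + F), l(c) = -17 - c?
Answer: 370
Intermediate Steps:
N(F) = 1 (N(F) = (2*F)/((2*F)) = (2*F)*(1/(2*F)) = 1)
l(-25) + 362*N(13) = (-17 - 1*(-25)) + 362*1 = (-17 + 25) + 362 = 8 + 362 = 370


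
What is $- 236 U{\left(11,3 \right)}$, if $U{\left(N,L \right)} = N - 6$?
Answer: $-1180$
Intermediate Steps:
$U{\left(N,L \right)} = -6 + N$ ($U{\left(N,L \right)} = N - 6 = -6 + N$)
$- 236 U{\left(11,3 \right)} = - 236 \left(-6 + 11\right) = \left(-236\right) 5 = -1180$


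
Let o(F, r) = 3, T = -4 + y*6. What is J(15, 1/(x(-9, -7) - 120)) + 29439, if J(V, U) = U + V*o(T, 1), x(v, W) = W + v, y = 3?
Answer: 4009823/136 ≈ 29484.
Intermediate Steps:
T = 14 (T = -4 + 3*6 = -4 + 18 = 14)
J(V, U) = U + 3*V (J(V, U) = U + V*3 = U + 3*V)
J(15, 1/(x(-9, -7) - 120)) + 29439 = (1/((-7 - 9) - 120) + 3*15) + 29439 = (1/(-16 - 120) + 45) + 29439 = (1/(-136) + 45) + 29439 = (-1/136 + 45) + 29439 = 6119/136 + 29439 = 4009823/136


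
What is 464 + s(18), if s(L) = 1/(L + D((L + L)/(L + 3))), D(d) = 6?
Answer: 11137/24 ≈ 464.04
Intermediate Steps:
s(L) = 1/(6 + L) (s(L) = 1/(L + 6) = 1/(6 + L))
464 + s(18) = 464 + 1/(6 + 18) = 464 + 1/24 = 11137/24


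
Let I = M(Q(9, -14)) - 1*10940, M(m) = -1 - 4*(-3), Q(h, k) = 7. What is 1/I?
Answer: -1/10929 ≈ -9.1500e-5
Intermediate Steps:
M(m) = 11 (M(m) = -1 + 12 = 11)
I = -10929 (I = 11 - 1*10940 = 11 - 10940 = -10929)
1/I = 1/(-10929) = -1/10929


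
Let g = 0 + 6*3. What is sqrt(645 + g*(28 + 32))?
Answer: 5*sqrt(69) ≈ 41.533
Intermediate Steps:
g = 18 (g = 0 + 18 = 18)
sqrt(645 + g*(28 + 32)) = sqrt(645 + 18*(28 + 32)) = sqrt(645 + 18*60) = sqrt(645 + 1080) = sqrt(1725) = 5*sqrt(69)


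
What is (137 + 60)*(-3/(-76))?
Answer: 591/76 ≈ 7.7763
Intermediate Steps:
(137 + 60)*(-3/(-76)) = 197*(-3*(-1/76)) = 197*(3/76) = 591/76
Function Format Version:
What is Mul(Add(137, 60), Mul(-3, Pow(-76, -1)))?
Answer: Rational(591, 76) ≈ 7.7763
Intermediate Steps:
Mul(Add(137, 60), Mul(-3, Pow(-76, -1))) = Mul(197, Mul(-3, Rational(-1, 76))) = Mul(197, Rational(3, 76)) = Rational(591, 76)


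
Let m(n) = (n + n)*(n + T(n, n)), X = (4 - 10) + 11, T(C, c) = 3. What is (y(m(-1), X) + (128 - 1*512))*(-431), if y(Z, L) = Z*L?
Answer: 174124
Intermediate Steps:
X = 5 (X = -6 + 11 = 5)
m(n) = 2*n*(3 + n) (m(n) = (n + n)*(n + 3) = (2*n)*(3 + n) = 2*n*(3 + n))
y(Z, L) = L*Z
(y(m(-1), X) + (128 - 1*512))*(-431) = (5*(2*(-1)*(3 - 1)) + (128 - 1*512))*(-431) = (5*(2*(-1)*2) + (128 - 512))*(-431) = (5*(-4) - 384)*(-431) = (-20 - 384)*(-431) = -404*(-431) = 174124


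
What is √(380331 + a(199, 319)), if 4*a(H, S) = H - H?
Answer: 3*√42259 ≈ 616.71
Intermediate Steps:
a(H, S) = 0 (a(H, S) = (H - H)/4 = (¼)*0 = 0)
√(380331 + a(199, 319)) = √(380331 + 0) = √380331 = 3*√42259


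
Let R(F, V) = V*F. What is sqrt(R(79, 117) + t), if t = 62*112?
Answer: sqrt(16187) ≈ 127.23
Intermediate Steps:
R(F, V) = F*V
t = 6944
sqrt(R(79, 117) + t) = sqrt(79*117 + 6944) = sqrt(9243 + 6944) = sqrt(16187)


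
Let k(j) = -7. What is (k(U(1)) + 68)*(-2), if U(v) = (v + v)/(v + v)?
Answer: -122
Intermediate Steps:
U(v) = 1 (U(v) = (2*v)/((2*v)) = (2*v)*(1/(2*v)) = 1)
(k(U(1)) + 68)*(-2) = (-7 + 68)*(-2) = 61*(-2) = -122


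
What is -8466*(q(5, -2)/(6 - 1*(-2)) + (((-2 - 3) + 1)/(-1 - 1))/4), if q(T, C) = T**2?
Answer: -122757/4 ≈ -30689.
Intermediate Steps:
-8466*(q(5, -2)/(6 - 1*(-2)) + (((-2 - 3) + 1)/(-1 - 1))/4) = -8466*(5**2/(6 - 1*(-2)) + (((-2 - 3) + 1)/(-1 - 1))/4) = -8466*(25/(6 + 2) + ((-5 + 1)/(-2))*(1/4)) = -8466*(25/8 - 4*(-1/2)*(1/4)) = -8466*(25*(1/8) + 2*(1/4)) = -8466*(25/8 + 1/2) = -8466*29/8 = -122757/4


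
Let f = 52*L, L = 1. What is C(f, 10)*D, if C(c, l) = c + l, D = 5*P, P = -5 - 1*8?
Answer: -4030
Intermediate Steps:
P = -13 (P = -5 - 8 = -13)
D = -65 (D = 5*(-13) = -65)
f = 52 (f = 52*1 = 52)
C(f, 10)*D = (52 + 10)*(-65) = 62*(-65) = -4030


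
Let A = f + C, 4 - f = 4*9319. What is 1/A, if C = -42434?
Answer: -1/79706 ≈ -1.2546e-5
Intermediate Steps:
f = -37272 (f = 4 - 4*9319 = 4 - 1*37276 = 4 - 37276 = -37272)
A = -79706 (A = -37272 - 42434 = -79706)
1/A = 1/(-79706) = -1/79706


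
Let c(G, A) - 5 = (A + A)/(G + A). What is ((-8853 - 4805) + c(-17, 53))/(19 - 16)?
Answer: -245701/54 ≈ -4550.0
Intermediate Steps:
c(G, A) = 5 + 2*A/(A + G) (c(G, A) = 5 + (A + A)/(G + A) = 5 + (2*A)/(A + G) = 5 + 2*A/(A + G))
((-8853 - 4805) + c(-17, 53))/(19 - 16) = ((-8853 - 4805) + (5*(-17) + 7*53)/(53 - 17))/(19 - 16) = (-13658 + (-85 + 371)/36)/3 = (-13658 + (1/36)*286)*(⅓) = (-13658 + 143/18)*(⅓) = -245701/18*⅓ = -245701/54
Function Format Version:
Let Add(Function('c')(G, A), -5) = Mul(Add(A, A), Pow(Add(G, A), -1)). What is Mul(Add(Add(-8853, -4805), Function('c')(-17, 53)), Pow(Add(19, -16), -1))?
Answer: Rational(-245701, 54) ≈ -4550.0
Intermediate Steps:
Function('c')(G, A) = Add(5, Mul(2, A, Pow(Add(A, G), -1))) (Function('c')(G, A) = Add(5, Mul(Add(A, A), Pow(Add(G, A), -1))) = Add(5, Mul(Mul(2, A), Pow(Add(A, G), -1))) = Add(5, Mul(2, A, Pow(Add(A, G), -1))))
Mul(Add(Add(-8853, -4805), Function('c')(-17, 53)), Pow(Add(19, -16), -1)) = Mul(Add(Add(-8853, -4805), Mul(Pow(Add(53, -17), -1), Add(Mul(5, -17), Mul(7, 53)))), Pow(Add(19, -16), -1)) = Mul(Add(-13658, Mul(Pow(36, -1), Add(-85, 371))), Pow(3, -1)) = Mul(Add(-13658, Mul(Rational(1, 36), 286)), Rational(1, 3)) = Mul(Add(-13658, Rational(143, 18)), Rational(1, 3)) = Mul(Rational(-245701, 18), Rational(1, 3)) = Rational(-245701, 54)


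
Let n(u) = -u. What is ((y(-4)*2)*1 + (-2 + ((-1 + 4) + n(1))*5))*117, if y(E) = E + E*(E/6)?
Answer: 624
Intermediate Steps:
y(E) = E + E**2/6 (y(E) = E + E*(E*(1/6)) = E + E*(E/6) = E + E**2/6)
((y(-4)*2)*1 + (-2 + ((-1 + 4) + n(1))*5))*117 = ((((1/6)*(-4)*(6 - 4))*2)*1 + (-2 + ((-1 + 4) - 1*1)*5))*117 = ((((1/6)*(-4)*2)*2)*1 + (-2 + (3 - 1)*5))*117 = (-4/3*2*1 + (-2 + 2*5))*117 = (-8/3*1 + (-2 + 10))*117 = (-8/3 + 8)*117 = (16/3)*117 = 624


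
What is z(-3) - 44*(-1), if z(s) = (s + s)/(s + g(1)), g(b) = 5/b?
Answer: 41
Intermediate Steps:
z(s) = 2*s/(5 + s) (z(s) = (s + s)/(s + 5/1) = (2*s)/(s + 5*1) = (2*s)/(s + 5) = (2*s)/(5 + s) = 2*s/(5 + s))
z(-3) - 44*(-1) = 2*(-3)/(5 - 3) - 44*(-1) = 2*(-3)/2 + 44 = 2*(-3)*(½) + 44 = -3 + 44 = 41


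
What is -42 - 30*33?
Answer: -1032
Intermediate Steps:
-42 - 30*33 = -42 - 990 = -1032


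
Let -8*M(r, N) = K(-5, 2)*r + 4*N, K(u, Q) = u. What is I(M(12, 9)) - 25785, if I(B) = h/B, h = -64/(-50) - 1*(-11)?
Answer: -1933568/75 ≈ -25781.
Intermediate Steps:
M(r, N) = -N/2 + 5*r/8 (M(r, N) = -(-5*r + 4*N)/8 = -N/2 + 5*r/8)
h = 307/25 (h = -64*(-1/50) + 11 = 32/25 + 11 = 307/25 ≈ 12.280)
I(B) = 307/(25*B)
I(M(12, 9)) - 25785 = 307/(25*(-1/2*9 + (5/8)*12)) - 25785 = 307/(25*(-9/2 + 15/2)) - 25785 = (307/25)/3 - 25785 = (307/25)*(1/3) - 25785 = 307/75 - 25785 = -1933568/75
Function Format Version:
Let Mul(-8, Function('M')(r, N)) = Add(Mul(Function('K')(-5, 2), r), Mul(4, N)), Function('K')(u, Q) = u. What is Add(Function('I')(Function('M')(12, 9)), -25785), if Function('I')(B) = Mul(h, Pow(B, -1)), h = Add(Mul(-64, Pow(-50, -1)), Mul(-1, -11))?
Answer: Rational(-1933568, 75) ≈ -25781.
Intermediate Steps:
Function('M')(r, N) = Add(Mul(Rational(-1, 2), N), Mul(Rational(5, 8), r)) (Function('M')(r, N) = Mul(Rational(-1, 8), Add(Mul(-5, r), Mul(4, N))) = Add(Mul(Rational(-1, 2), N), Mul(Rational(5, 8), r)))
h = Rational(307, 25) (h = Add(Mul(-64, Rational(-1, 50)), 11) = Add(Rational(32, 25), 11) = Rational(307, 25) ≈ 12.280)
Function('I')(B) = Mul(Rational(307, 25), Pow(B, -1))
Add(Function('I')(Function('M')(12, 9)), -25785) = Add(Mul(Rational(307, 25), Pow(Add(Mul(Rational(-1, 2), 9), Mul(Rational(5, 8), 12)), -1)), -25785) = Add(Mul(Rational(307, 25), Pow(Add(Rational(-9, 2), Rational(15, 2)), -1)), -25785) = Add(Mul(Rational(307, 25), Pow(3, -1)), -25785) = Add(Mul(Rational(307, 25), Rational(1, 3)), -25785) = Add(Rational(307, 75), -25785) = Rational(-1933568, 75)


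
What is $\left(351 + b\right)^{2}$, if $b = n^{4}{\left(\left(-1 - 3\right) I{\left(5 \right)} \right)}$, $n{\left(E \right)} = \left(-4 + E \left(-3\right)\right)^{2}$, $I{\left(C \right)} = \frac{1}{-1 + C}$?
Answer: $123904$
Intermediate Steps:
$n{\left(E \right)} = \left(-4 - 3 E\right)^{2}$
$b = 1$ ($b = \left(\left(4 + 3 \frac{-1 - 3}{-1 + 5}\right)^{2}\right)^{4} = \left(\left(4 + 3 \left(- \frac{4}{4}\right)\right)^{2}\right)^{4} = \left(\left(4 + 3 \left(\left(-4\right) \frac{1}{4}\right)\right)^{2}\right)^{4} = \left(\left(4 + 3 \left(-1\right)\right)^{2}\right)^{4} = \left(\left(4 - 3\right)^{2}\right)^{4} = \left(1^{2}\right)^{4} = 1^{4} = 1$)
$\left(351 + b\right)^{2} = \left(351 + 1\right)^{2} = 352^{2} = 123904$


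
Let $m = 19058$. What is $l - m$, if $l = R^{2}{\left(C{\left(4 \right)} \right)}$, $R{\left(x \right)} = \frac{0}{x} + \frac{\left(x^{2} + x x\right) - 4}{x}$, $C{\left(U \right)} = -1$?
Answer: $-19054$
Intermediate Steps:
$R{\left(x \right)} = \frac{-4 + 2 x^{2}}{x}$ ($R{\left(x \right)} = 0 + \frac{\left(x^{2} + x^{2}\right) - 4}{x} = 0 + \frac{2 x^{2} - 4}{x} = 0 + \frac{-4 + 2 x^{2}}{x} = \frac{-4 + 2 x^{2}}{x}$)
$l = 4$ ($l = \left(- \frac{4}{-1} + 2 \left(-1\right)\right)^{2} = \left(\left(-4\right) \left(-1\right) - 2\right)^{2} = \left(4 - 2\right)^{2} = 2^{2} = 4$)
$l - m = 4 - 19058 = -19054$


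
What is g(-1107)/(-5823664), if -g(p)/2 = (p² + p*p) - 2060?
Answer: 174917/207988 ≈ 0.84100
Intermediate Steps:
g(p) = 4120 - 4*p² (g(p) = -2*((p² + p*p) - 2060) = -2*((p² + p²) - 2060) = -2*(2*p² - 2060) = -2*(-2060 + 2*p²) = 4120 - 4*p²)
g(-1107)/(-5823664) = (4120 - 4*(-1107)²)/(-5823664) = (4120 - 4*1225449)*(-1/5823664) = (4120 - 4901796)*(-1/5823664) = -4897676*(-1/5823664) = 174917/207988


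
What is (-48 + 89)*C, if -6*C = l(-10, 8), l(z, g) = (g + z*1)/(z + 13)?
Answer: 41/9 ≈ 4.5556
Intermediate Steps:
l(z, g) = (g + z)/(13 + z)
C = 1/9 (C = -(8 - 10)/(6*(13 - 10)) = -(-2)/(6*3) = -(-2)/18 = -1/6*(-2/3) = 1/9 ≈ 0.11111)
(-48 + 89)*C = (-48 + 89)*(1/9) = 41*(1/9) = 41/9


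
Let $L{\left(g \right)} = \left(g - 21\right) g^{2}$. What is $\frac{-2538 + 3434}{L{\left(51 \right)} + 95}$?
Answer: $\frac{896}{78125} \approx 0.011469$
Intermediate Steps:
$L{\left(g \right)} = g^{2} \left(-21 + g\right)$ ($L{\left(g \right)} = \left(-21 + g\right) g^{2} = g^{2} \left(-21 + g\right)$)
$\frac{-2538 + 3434}{L{\left(51 \right)} + 95} = \frac{-2538 + 3434}{51^{2} \left(-21 + 51\right) + 95} = \frac{896}{2601 \cdot 30 + 95} = \frac{896}{78030 + 95} = \frac{896}{78125}$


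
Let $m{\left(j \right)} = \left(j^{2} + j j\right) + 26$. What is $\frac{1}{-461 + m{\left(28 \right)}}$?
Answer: $\frac{1}{1133} \approx 0.00088261$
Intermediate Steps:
$m{\left(j \right)} = 26 + 2 j^{2}$ ($m{\left(j \right)} = \left(j^{2} + j^{2}\right) + 26 = 2 j^{2} + 26 = 26 + 2 j^{2}$)
$\frac{1}{-461 + m{\left(28 \right)}} = \frac{1}{-461 + \left(26 + 2 \cdot 28^{2}\right)} = \frac{1}{-461 + \left(26 + 2 \cdot 784\right)} = \frac{1}{-461 + \left(26 + 1568\right)} = \frac{1}{-461 + 1594} = \frac{1}{1133}$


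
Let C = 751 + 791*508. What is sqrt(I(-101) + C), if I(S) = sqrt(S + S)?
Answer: sqrt(402579 + I*sqrt(202)) ≈ 634.49 + 0.01*I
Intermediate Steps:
I(S) = sqrt(2)*sqrt(S) (I(S) = sqrt(2*S) = sqrt(2)*sqrt(S))
C = 402579 (C = 751 + 401828 = 402579)
sqrt(I(-101) + C) = sqrt(sqrt(2)*sqrt(-101) + 402579) = sqrt(sqrt(2)*(I*sqrt(101)) + 402579) = sqrt(I*sqrt(202) + 402579) = sqrt(402579 + I*sqrt(202))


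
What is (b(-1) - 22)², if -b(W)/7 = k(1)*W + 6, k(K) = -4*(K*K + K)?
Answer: 14400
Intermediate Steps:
k(K) = -4*K - 4*K² (k(K) = -4*(K² + K) = -4*(K + K²) = -4*K - 4*K²)
b(W) = -42 + 56*W (b(W) = -7*((-4*1*(1 + 1))*W + 6) = -7*((-4*1*2)*W + 6) = -7*(-8*W + 6) = -7*(6 - 8*W) = -42 + 56*W)
(b(-1) - 22)² = ((-42 + 56*(-1)) - 22)² = ((-42 - 56) - 22)² = (-98 - 22)² = (-120)² = 14400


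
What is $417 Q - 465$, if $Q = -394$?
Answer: $-164763$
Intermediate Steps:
$417 Q - 465 = 417 \left(-394\right) - 465 = -164298 - 465 = -164763$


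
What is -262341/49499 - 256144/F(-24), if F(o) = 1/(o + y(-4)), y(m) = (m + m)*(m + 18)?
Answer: 1724326310075/49499 ≈ 3.4836e+7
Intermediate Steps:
y(m) = 2*m*(18 + m) (y(m) = (2*m)*(18 + m) = 2*m*(18 + m))
F(o) = 1/(-112 + o) (F(o) = 1/(o + 2*(-4)*(18 - 4)) = 1/(o + 2*(-4)*14) = 1/(o - 112) = 1/(-112 + o))
-262341/49499 - 256144/F(-24) = -262341/49499 - 256144/(1/(-112 - 24)) = -262341*1/49499 - 256144/(1/(-136)) = -262341/49499 - 256144/(-1/136) = -262341/49499 - 256144*(-136) = -262341/49499 + 34835584 = 1724326310075/49499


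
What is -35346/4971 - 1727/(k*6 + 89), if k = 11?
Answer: -4687849/256835 ≈ -18.252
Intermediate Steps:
-35346/4971 - 1727/(k*6 + 89) = -35346/4971 - 1727/(11*6 + 89) = -35346*1/4971 - 1727/(66 + 89) = -11782/1657 - 1727/155 = -4687849/256835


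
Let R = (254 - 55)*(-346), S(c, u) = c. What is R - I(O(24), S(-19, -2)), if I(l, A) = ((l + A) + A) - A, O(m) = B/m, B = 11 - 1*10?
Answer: -1652041/24 ≈ -68835.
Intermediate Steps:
B = 1 (B = 11 - 10 = 1)
R = -68854 (R = 199*(-346) = -68854)
O(m) = 1/m
I(l, A) = A + l (I(l, A) = ((A + l) + A) - A = (l + 2*A) - A = A + l)
R - I(O(24), S(-19, -2)) = -68854 - (-19 + 1/24) = -68854 - 1*(-455/24) = -68854 + 455/24 = -1652041/24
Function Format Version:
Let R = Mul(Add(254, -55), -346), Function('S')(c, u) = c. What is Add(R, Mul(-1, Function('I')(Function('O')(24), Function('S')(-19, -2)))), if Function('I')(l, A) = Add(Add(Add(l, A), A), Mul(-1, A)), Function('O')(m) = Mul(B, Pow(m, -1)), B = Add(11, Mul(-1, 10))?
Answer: Rational(-1652041, 24) ≈ -68835.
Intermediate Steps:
B = 1 (B = Add(11, -10) = 1)
R = -68854 (R = Mul(199, -346) = -68854)
Function('O')(m) = Pow(m, -1) (Function('O')(m) = Mul(1, Pow(m, -1)) = Pow(m, -1))
Function('I')(l, A) = Add(A, l) (Function('I')(l, A) = Add(Add(Add(A, l), A), Mul(-1, A)) = Add(Add(l, Mul(2, A)), Mul(-1, A)) = Add(A, l))
Add(R, Mul(-1, Function('I')(Function('O')(24), Function('S')(-19, -2)))) = Add(-68854, Mul(-1, Add(-19, Pow(24, -1)))) = Add(-68854, Mul(-1, Add(-19, Rational(1, 24)))) = Add(-68854, Mul(-1, Rational(-455, 24))) = Add(-68854, Rational(455, 24)) = Rational(-1652041, 24)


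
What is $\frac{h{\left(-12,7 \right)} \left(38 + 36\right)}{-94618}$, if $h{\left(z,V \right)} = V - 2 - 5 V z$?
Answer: $\frac{30821}{47309} \approx 0.65148$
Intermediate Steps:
$h{\left(z,V \right)} = V + 10 V z$ ($h{\left(z,V \right)} = V - 2 \left(- 5 V z\right) = V + 10 V z$)
$\frac{h{\left(-12,7 \right)} \left(38 + 36\right)}{-94618} = \frac{7 \left(1 + 10 \left(-12\right)\right) \left(38 + 36\right)}{-94618} = 7 \left(1 - 120\right) 74 \left(- \frac{1}{94618}\right) = 7 \left(-119\right) 74 \left(- \frac{1}{94618}\right) = \left(-833\right) 74 \left(- \frac{1}{94618}\right) = \left(-61642\right) \left(- \frac{1}{94618}\right) = \frac{30821}{47309}$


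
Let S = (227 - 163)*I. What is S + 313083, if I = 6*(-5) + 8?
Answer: 311675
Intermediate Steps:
I = -22 (I = -30 + 8 = -22)
S = -1408 (S = (227 - 163)*(-22) = 64*(-22) = -1408)
S + 313083 = -1408 + 313083 = 311675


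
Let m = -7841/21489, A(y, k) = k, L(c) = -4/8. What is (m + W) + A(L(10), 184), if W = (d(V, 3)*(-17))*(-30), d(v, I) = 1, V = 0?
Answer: 14905525/21489 ≈ 693.63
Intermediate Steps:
L(c) = -½ (L(c) = -4*⅛ = -½)
W = 510 (W = (1*(-17))*(-30) = -17*(-30) = 510)
m = -7841/21489 (m = -7841*1/21489 = -7841/21489 ≈ -0.36488)
(m + W) + A(L(10), 184) = (-7841/21489 + 510) + 184 = 10951549/21489 + 184 = 14905525/21489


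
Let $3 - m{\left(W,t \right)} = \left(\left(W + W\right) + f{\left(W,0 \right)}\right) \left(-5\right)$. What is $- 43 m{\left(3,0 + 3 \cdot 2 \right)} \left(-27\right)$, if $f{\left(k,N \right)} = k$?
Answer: $55728$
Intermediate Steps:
$m{\left(W,t \right)} = 3 + 15 W$ ($m{\left(W,t \right)} = 3 - \left(\left(W + W\right) + W\right) \left(-5\right) = 3 - \left(2 W + W\right) \left(-5\right) = 3 - 3 W \left(-5\right) = 3 - - 15 W = 3 + 15 W$)
$- 43 m{\left(3,0 + 3 \cdot 2 \right)} \left(-27\right) = - 43 \left(3 + 15 \cdot 3\right) \left(-27\right) = - 43 \left(3 + 45\right) \left(-27\right) = \left(-43\right) 48 \left(-27\right) = \left(-2064\right) \left(-27\right) = 55728$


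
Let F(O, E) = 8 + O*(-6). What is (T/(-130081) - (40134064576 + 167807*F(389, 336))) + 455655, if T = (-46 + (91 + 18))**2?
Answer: -738549555078704/18583 ≈ -3.9743e+10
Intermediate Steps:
F(O, E) = 8 - 6*O
T = 3969 (T = (-46 + 109)**2 = 63**2 = 3969)
(T/(-130081) - (40134064576 + 167807*F(389, 336))) + 455655 = (3969/(-130081) - (40135407032 - 391661538)) + 455655 = (3969*(-1/130081) - 167807/(1/(239168 + (8 - 2334)))) + 455655 = (-567/18583 - 167807/(1/(239168 - 2326))) + 455655 = (-567/18583 - 167807/(1/236842)) + 455655 = (-567/18583 - 167807/1/236842) + 455655 = (-567/18583 - 167807*236842) + 455655 = (-567/18583 - 39743745494) + 455655 = -738558022515569/18583 + 455655 = -738549555078704/18583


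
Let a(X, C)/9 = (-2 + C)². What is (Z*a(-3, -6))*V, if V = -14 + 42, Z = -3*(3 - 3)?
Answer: 0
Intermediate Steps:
Z = 0 (Z = -3*0 = 0)
a(X, C) = 9*(-2 + C)²
V = 28
(Z*a(-3, -6))*V = (0*(9*(-2 - 6)²))*28 = (0*(9*(-8)²))*28 = (0*(9*64))*28 = (0*576)*28 = 0*28 = 0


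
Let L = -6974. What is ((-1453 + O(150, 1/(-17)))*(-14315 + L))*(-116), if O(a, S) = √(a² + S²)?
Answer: -3588218372 + 2469524*√6502501/17 ≈ -3.2178e+9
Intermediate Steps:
O(a, S) = √(S² + a²)
((-1453 + O(150, 1/(-17)))*(-14315 + L))*(-116) = ((-1453 + √((1/(-17))² + 150²))*(-14315 - 6974))*(-116) = ((-1453 + √((-1/17)² + 22500))*(-21289))*(-116) = ((-1453 + √(1/289 + 22500))*(-21289))*(-116) = ((-1453 + √(6502501/289))*(-21289))*(-116) = ((-1453 + √6502501/17)*(-21289))*(-116) = (30932917 - 21289*√6502501/17)*(-116) = -3588218372 + 2469524*√6502501/17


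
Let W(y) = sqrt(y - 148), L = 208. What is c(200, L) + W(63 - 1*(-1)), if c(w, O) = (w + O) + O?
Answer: 616 + 2*I*sqrt(21) ≈ 616.0 + 9.1651*I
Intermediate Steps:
W(y) = sqrt(-148 + y)
c(w, O) = w + 2*O (c(w, O) = (O + w) + O = w + 2*O)
c(200, L) + W(63 - 1*(-1)) = (200 + 2*208) + sqrt(-148 + (63 - 1*(-1))) = (200 + 416) + sqrt(-148 + (63 + 1)) = 616 + sqrt(-148 + 64) = 616 + sqrt(-84) = 616 + 2*I*sqrt(21)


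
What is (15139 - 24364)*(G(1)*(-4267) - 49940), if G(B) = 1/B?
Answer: 500059575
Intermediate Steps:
G(B) = 1/B
(15139 - 24364)*(G(1)*(-4267) - 49940) = (15139 - 24364)*(-4267/1 - 49940) = -9225*(1*(-4267) - 49940) = -9225*(-4267 - 49940) = -9225*(-54207) = 500059575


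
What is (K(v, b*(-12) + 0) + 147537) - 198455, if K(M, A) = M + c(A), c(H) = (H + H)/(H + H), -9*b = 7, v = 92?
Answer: -50825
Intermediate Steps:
b = -7/9 (b = -⅑*7 = -7/9 ≈ -0.77778)
c(H) = 1 (c(H) = (2*H)/((2*H)) = (2*H)*(1/(2*H)) = 1)
K(M, A) = 1 + M (K(M, A) = M + 1 = 1 + M)
(K(v, b*(-12) + 0) + 147537) - 198455 = ((1 + 92) + 147537) - 198455 = (93 + 147537) - 198455 = 147630 - 198455 = -50825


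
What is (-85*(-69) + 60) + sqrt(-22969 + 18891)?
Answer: 5925 + I*sqrt(4078) ≈ 5925.0 + 63.859*I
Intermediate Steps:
(-85*(-69) + 60) + sqrt(-22969 + 18891) = (5865 + 60) + sqrt(-4078) = 5925 + I*sqrt(4078)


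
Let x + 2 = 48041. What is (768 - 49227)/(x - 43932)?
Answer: -16153/1369 ≈ -11.799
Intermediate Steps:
x = 48039 (x = -2 + 48041 = 48039)
(768 - 49227)/(x - 43932) = (768 - 49227)/(48039 - 43932) = -48459/4107 = -48459*1/4107 = -16153/1369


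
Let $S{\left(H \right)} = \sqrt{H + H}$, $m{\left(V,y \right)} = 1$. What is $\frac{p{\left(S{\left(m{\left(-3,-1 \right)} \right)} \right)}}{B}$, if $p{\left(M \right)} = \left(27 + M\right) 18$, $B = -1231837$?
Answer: $- \frac{486}{1231837} - \frac{18 \sqrt{2}}{1231837} \approx -0.0004152$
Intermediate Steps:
$S{\left(H \right)} = \sqrt{2} \sqrt{H}$ ($S{\left(H \right)} = \sqrt{2 H} = \sqrt{2} \sqrt{H}$)
$p{\left(M \right)} = 486 + 18 M$
$\frac{p{\left(S{\left(m{\left(-3,-1 \right)} \right)} \right)}}{B} = \frac{486 + 18 \sqrt{2} \sqrt{1}}{-1231837} = \left(486 + 18 \sqrt{2} \cdot 1\right) \left(- \frac{1}{1231837}\right) = \left(486 + 18 \sqrt{2}\right) \left(- \frac{1}{1231837}\right) = - \frac{486}{1231837} - \frac{18 \sqrt{2}}{1231837}$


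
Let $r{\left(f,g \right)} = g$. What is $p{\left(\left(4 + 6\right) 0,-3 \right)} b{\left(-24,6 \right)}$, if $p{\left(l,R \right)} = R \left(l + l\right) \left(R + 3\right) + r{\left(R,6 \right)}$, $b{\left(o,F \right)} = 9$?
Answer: $54$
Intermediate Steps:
$p{\left(l,R \right)} = 6 + 2 R l \left(3 + R\right)$ ($p{\left(l,R \right)} = R \left(l + l\right) \left(R + 3\right) + 6 = R 2 l \left(3 + R\right) + 6 = 2 R l \left(3 + R\right) + 6 = 6 + 2 R l \left(3 + R\right)$)
$p{\left(\left(4 + 6\right) 0,-3 \right)} b{\left(-24,6 \right)} = \left(6 + 2 \left(4 + 6\right) 0 \left(-3\right)^{2} + 6 \left(-3\right) \left(4 + 6\right) 0\right) 9 = \left(6 + 2 \cdot 10 \cdot 0 \cdot 9 + 6 \left(-3\right) 10 \cdot 0\right) 9 = \left(6 + 2 \cdot 0 \cdot 9 + 6 \left(-3\right) 0\right) 9 = \left(6 + 0 + 0\right) 9 = 6 \cdot 9 = 54$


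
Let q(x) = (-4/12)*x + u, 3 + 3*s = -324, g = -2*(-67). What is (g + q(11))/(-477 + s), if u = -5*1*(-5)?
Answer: -233/879 ≈ -0.26507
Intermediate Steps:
u = 25 (u = -5*(-5) = 25)
g = 134
s = -109 (s = -1 + (⅓)*(-324) = -1 - 108 = -109)
q(x) = 25 - x/3 (q(x) = (-4/12)*x + 25 = (-4*1/12)*x + 25 = -x/3 + 25 = 25 - x/3)
(g + q(11))/(-477 + s) = (134 + (25 - ⅓*11))/(-477 - 109) = (134 + (25 - 11/3))/(-586) = (134 + 64/3)*(-1/586) = (466/3)*(-1/586) = -233/879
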